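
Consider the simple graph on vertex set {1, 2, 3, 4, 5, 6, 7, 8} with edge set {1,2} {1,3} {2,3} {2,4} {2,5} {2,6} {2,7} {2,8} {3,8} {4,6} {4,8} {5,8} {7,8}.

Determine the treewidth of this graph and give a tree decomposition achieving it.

Each bag holds 3 vertices, so the decomposition has width 2, which upper-bounds the treewidth. On the other hand G contains the 3-clique {2, 3, 8}. A clique must lie in a single bag of any decomposition, so no decomposition can have width below 2. Therefore the treewidth is 2.

Treewidth 2.
Bags: B1 = {2, 3, 8}  B2 = {2, 7, 8}  B3 = {2, 4, 8}  B4 = {1, 2, 3}  B5 = {2, 5, 8}  B6 = {2, 4, 6}
Tree: B1–B2, B1–B3, B1–B4, B2–B5, B3–B6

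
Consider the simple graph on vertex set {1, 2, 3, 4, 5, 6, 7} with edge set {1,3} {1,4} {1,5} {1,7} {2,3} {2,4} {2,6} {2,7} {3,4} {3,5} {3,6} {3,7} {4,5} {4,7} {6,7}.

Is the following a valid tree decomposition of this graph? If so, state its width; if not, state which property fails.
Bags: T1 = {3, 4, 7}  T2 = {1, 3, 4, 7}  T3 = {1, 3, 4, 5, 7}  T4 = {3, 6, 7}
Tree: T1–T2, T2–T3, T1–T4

A tree decomposition must satisfy three properties: every vertex lies in some bag; for every edge, both endpoints lie together in some bag; and for every vertex, the bags containing it form a connected subtree. Here vertex 2 appears in no bag, so the decomposition is invalid.

No — vertex 2 appears in no bag.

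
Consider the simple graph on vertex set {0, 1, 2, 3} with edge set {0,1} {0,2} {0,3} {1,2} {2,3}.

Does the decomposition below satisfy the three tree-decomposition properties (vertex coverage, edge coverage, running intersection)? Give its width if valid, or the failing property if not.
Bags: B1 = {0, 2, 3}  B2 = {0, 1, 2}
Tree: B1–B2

Vertex coverage: the bags together contain {0, 1, 2, 3}, the full vertex set. Edge coverage: each edge of G has both endpoints in at least one bag. Running intersection: for every vertex, the bags containing it form a connected subtree. All three properties hold, so this is a valid tree decomposition of width max|bag| − 1 = 2, and hence tw(G) ≤ 2.

Yes; width 2.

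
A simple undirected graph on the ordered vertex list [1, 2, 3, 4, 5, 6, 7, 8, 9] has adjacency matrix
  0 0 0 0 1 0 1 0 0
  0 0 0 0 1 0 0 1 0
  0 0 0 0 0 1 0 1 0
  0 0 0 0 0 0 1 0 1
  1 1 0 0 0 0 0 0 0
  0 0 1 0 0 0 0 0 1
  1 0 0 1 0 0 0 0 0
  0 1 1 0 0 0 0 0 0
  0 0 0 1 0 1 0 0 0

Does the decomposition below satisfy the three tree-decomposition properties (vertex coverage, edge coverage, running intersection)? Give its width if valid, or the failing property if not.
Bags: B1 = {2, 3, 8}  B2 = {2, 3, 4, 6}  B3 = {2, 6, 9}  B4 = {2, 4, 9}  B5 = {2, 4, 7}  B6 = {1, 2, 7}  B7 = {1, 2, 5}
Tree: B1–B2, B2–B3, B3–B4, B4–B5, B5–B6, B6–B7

A tree decomposition must satisfy three properties: every vertex lies in some bag; for every edge, both endpoints lie together in some bag; and for every vertex, the bags containing it form a connected subtree. Here bags containing vertex 4 are not connected in the tree, so the decomposition is invalid.

No — bags containing vertex 4 are not connected in the tree.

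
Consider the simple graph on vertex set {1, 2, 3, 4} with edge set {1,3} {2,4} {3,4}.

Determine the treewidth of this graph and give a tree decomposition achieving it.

Treewidth 1.
One optimal decomposition is:
Bags: B1 = {1, 3}  B2 = {3, 4}  B3 = {2, 4}
Tree: B1–B2, B2–B3

Every bag has size at most 2, so the width is 2 − 1 = 1 and tw(G) ≤ 1. G has an edge, so its treewidth is at least 1. Therefore the treewidth is 1.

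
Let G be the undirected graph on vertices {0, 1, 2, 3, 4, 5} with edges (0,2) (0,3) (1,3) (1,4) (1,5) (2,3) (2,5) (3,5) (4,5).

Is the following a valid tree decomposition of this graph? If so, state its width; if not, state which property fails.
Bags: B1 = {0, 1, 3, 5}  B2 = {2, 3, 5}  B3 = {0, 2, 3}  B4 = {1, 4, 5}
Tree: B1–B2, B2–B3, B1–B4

A tree decomposition must satisfy three properties: every vertex lies in some bag; for every edge, both endpoints lie together in some bag; and for every vertex, the bags containing it form a connected subtree. Here bags containing vertex 0 are not connected in the tree, so the decomposition is invalid.

No — bags containing vertex 0 are not connected in the tree.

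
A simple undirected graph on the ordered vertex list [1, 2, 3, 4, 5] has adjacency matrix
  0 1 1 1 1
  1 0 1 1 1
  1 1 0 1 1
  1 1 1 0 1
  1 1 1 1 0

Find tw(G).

4

A width-4 tree decomposition is:
Bags: B1 = {1, 2, 3, 4, 5}
Tree: (single bag)
A single bag containing all 5 vertices is trivially a valid decomposition of width 4. Conversely, {1, 2, 3, 4, 5} is a clique of size 5, and the vertices of any clique must share a bag in every tree decomposition; so some bag has ≥ 5 vertices and tw(G) ≥ 4. Therefore the treewidth is 4.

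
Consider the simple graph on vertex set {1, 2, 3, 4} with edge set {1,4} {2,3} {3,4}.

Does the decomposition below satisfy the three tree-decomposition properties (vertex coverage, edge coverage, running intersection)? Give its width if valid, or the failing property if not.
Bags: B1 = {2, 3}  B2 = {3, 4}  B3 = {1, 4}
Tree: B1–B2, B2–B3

Every vertex of G appears in some bag (union = {1, 2, 3, 4}); every edge is covered by a bag; and for each vertex v the set of bags containing v is connected in the bag tree. The decomposition is therefore valid. The largest bag has 2 vertices, so the width is 1.

Yes; width 1.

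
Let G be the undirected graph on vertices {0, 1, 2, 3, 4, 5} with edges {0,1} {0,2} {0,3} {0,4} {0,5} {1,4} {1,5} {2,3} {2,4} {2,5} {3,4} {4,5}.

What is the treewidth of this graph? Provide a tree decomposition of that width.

Treewidth 3.
One such decomposition:
Bags: B1 = {0, 2, 3, 4}  B2 = {0, 2, 4, 5}  B3 = {0, 1, 4, 5}
Tree: B1–B2, B2–B3

Each bag holds 4 vertices, so the decomposition has width 3, which upper-bounds the treewidth. On the other hand G contains the 4-clique {0, 1, 4, 5}. A clique must lie in a single bag of any decomposition, so no decomposition can have width below 3. The upper and lower bounds meet at 3, so that is the treewidth.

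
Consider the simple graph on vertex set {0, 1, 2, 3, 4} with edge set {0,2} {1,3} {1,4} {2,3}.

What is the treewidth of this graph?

1

A width-1 tree decomposition is:
Bags: B1 = {1, 4}  B2 = {1, 3}  B3 = {2, 3}  B4 = {0, 2}
Tree: B1–B2, B2–B3, B3–B4
Every bag has size at most 2, so the width is 2 − 1 = 1 and tw(G) ≤ 1. G has an edge, so its treewidth is at least 1. Hence tw(G) = 1 exactly.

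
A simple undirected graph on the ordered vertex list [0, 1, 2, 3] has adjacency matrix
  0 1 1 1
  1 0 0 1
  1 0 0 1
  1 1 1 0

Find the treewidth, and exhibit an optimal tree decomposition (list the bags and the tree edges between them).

Every bag has size at most 3, so the width is 3 − 1 = 2 and tw(G) ≤ 2. On the other hand G contains the 3-clique {0, 1, 3}. A clique must lie in a single bag of any decomposition, so no decomposition can have width below 2. Therefore the treewidth is 2.

Treewidth 2.
Bags: B1 = {0, 2, 3}  B2 = {0, 1, 3}
Tree: B1–B2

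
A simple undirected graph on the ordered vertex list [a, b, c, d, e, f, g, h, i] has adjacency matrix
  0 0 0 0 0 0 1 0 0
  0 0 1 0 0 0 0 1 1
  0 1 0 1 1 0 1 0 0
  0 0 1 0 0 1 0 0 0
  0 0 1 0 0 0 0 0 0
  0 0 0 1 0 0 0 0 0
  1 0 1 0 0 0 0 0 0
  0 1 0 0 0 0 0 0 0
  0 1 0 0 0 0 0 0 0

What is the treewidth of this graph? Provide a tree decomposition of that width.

Treewidth 1.
Bags: B1 = {b, c}  B2 = {b, h}  B3 = {c, g}  B4 = {c, e}  B5 = {c, d}  B6 = {b, i}  B7 = {a, g}  B8 = {d, f}
Tree: B1–B2, B1–B3, B1–B4, B3–B5, B1–B6, B3–B7, B5–B8

The largest bag has 2 vertices, giving width 1; this decomposition certifies tw(G) ≤ 1. Any graph with an edge has treewidth ≥ 1, and G has the edge b–c. The upper and lower bounds meet at 1, so that is the treewidth.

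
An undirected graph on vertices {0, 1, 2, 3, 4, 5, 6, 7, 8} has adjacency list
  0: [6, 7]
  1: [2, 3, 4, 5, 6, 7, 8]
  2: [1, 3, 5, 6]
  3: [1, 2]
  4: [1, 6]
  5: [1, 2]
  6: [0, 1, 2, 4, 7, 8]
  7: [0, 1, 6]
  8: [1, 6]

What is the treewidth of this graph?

2

A width-2 tree decomposition is:
Bags: B1 = {1, 6, 7}  B2 = {1, 6, 8}  B3 = {1, 2, 6}  B4 = {1, 2, 5}  B5 = {1, 4, 6}  B6 = {0, 6, 7}  B7 = {1, 2, 3}
Tree: B1–B2, B2–B3, B3–B4, B2–B5, B1–B6, B4–B7
Every bag has size at most 3, so the width is 3 − 1 = 2 and tw(G) ≤ 2. For the lower bound, the 3 vertices {0, 6, 7} are pairwise adjacent, and any tree decomposition puts a clique entirely inside one bag — forcing width ≥ 2. Combining the bounds, tw(G) = 2.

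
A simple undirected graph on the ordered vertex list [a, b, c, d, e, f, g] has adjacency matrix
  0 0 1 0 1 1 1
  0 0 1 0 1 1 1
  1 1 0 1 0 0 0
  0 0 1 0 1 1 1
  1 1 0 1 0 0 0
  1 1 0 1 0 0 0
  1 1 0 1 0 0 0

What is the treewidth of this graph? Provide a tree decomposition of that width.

Each bag holds 4 vertices, so the decomposition has width 3, which upper-bounds the treewidth. For the lower bound: the 4 vertex sets {d,f}, {b,e}, {a}, {g} are disjoint, each induces a connected subgraph, and every pair is joined by at least one edge of G. Contracting each set to a single vertex therefore yields K_{4} as a minor, and since treewidth is minor-monotone, tw(G) ≥ tw(K_{4}) = 3. Combining the bounds, tw(G) = 3.

Treewidth 3.
Bags: B1 = {a, b, d, f}  B2 = {a, b, d, e}  B3 = {a, b, d, g}  B4 = {a, b, c, d}
Tree: B1–B2, B2–B3, B3–B4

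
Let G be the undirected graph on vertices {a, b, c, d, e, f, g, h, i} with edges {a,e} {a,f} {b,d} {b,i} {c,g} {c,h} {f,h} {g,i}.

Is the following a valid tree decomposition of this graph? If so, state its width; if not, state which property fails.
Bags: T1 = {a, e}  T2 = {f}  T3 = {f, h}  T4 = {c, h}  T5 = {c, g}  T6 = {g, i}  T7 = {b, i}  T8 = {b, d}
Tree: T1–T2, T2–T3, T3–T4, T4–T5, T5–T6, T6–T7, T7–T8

No — edge (a,f) lies in no bag.

A tree decomposition must satisfy three properties: every vertex lies in some bag; for every edge, both endpoints lie together in some bag; and for every vertex, the bags containing it form a connected subtree. Here edge (a,f) lies in no bag, so the decomposition is invalid.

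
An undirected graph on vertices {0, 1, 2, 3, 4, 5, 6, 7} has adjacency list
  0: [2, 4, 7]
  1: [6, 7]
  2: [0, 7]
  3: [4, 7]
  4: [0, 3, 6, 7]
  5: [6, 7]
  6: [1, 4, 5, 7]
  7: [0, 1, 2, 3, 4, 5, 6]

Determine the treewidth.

A width-2 tree decomposition is:
Bags: B1 = {0, 4, 7}  B2 = {0, 2, 7}  B3 = {3, 4, 7}  B4 = {4, 6, 7}  B5 = {1, 6, 7}  B6 = {5, 6, 7}
Tree: B1–B2, B1–B3, B3–B4, B4–B5, B5–B6
The largest bag has 3 vertices, giving width 2; this decomposition certifies tw(G) ≤ 2. For the lower bound, the 3 vertices {1, 6, 7} are pairwise adjacent, and any tree decomposition puts a clique entirely inside one bag — forcing width ≥ 2. Combining the bounds, tw(G) = 2.

2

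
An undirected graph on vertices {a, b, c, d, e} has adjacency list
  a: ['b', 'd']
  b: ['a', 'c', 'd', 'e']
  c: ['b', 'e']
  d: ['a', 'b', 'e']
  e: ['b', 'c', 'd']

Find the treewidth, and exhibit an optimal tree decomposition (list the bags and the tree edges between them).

Treewidth 2.
One optimal decomposition is:
Bags: B1 = {a, b, d}  B2 = {b, d, e}  B3 = {b, c, e}
Tree: B1–B2, B2–B3

The largest bag has 3 vertices, giving width 2; this decomposition certifies tw(G) ≤ 2. Conversely, {b, d, e} is a clique of size 3, and the vertices of any clique must share a bag in every tree decomposition; so some bag has ≥ 3 vertices and tw(G) ≥ 2. Combining the bounds, tw(G) = 2.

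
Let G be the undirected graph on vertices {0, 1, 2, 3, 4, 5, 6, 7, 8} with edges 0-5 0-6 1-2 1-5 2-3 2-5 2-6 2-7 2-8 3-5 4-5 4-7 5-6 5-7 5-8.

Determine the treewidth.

2

A width-2 tree decomposition is:
Bags: B1 = {2, 5, 6}  B2 = {0, 5, 6}  B3 = {2, 3, 5}  B4 = {2, 5, 7}  B5 = {2, 5, 8}  B6 = {1, 2, 5}  B7 = {4, 5, 7}
Tree: B1–B2, B1–B3, B1–B4, B1–B5, B5–B6, B4–B7
Each bag holds 3 vertices, so the decomposition has width 2, which upper-bounds the treewidth. Conversely, {0, 5, 6} is a clique of size 3, and the vertices of any clique must share a bag in every tree decomposition; so some bag has ≥ 3 vertices and tw(G) ≥ 2. Hence tw(G) = 2 exactly.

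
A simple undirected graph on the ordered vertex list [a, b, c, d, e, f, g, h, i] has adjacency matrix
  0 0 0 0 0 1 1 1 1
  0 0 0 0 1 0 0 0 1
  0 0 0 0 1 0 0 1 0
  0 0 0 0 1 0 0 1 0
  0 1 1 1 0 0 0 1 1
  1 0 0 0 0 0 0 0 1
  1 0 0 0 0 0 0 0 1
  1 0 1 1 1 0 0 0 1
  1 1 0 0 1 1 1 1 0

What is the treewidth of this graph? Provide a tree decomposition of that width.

Treewidth 2.
Bags: B1 = {e, h, i}  B2 = {a, h, i}  B3 = {d, e, h}  B4 = {b, e, i}  B5 = {c, e, h}  B6 = {a, f, i}  B7 = {a, g, i}
Tree: B1–B2, B1–B3, B1–B4, B1–B5, B2–B6, B2–B7

Each bag holds 3 vertices, so the decomposition has width 2, which upper-bounds the treewidth. For the lower bound, the 3 vertices {d, e, h} are pairwise adjacent, and any tree decomposition puts a clique entirely inside one bag — forcing width ≥ 2. Combining the bounds, tw(G) = 2.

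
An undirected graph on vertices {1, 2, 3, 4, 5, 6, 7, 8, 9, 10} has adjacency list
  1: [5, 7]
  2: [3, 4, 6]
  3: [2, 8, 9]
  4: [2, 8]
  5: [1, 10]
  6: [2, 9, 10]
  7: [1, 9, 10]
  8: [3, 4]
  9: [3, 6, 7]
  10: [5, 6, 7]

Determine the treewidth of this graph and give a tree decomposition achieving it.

Every bag has size at most 3, so the width is 3 − 1 = 2 and tw(G) ≤ 2. Since 5–1–7–10–5 is a cycle in G, G is not acyclic. Forests are exactly the graphs of treewidth ≤ 1, so tw(G) ≥ 2. Hence tw(G) = 2 exactly.

Treewidth 2.
Bags: B1 = {1, 5, 10}  B2 = {1, 7, 10}  B3 = {6, 7, 10}  B4 = {6, 7, 9}  B5 = {2, 6, 9}  B6 = {2, 3, 9}  B7 = {2, 3, 4}  B8 = {3, 4, 8}
Tree: B1–B2, B2–B3, B3–B4, B4–B5, B5–B6, B6–B7, B7–B8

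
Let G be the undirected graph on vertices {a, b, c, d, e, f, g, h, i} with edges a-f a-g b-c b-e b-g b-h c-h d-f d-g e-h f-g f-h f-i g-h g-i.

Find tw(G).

A width-2 tree decomposition is:
Bags: B1 = {b, c, h}  B2 = {b, g, h}  B3 = {f, g, h}  B4 = {d, f, g}  B5 = {a, f, g}  B6 = {b, e, h}  B7 = {f, g, i}
Tree: B1–B2, B2–B3, B3–B4, B3–B5, B1–B6, B5–B7
Each bag holds 3 vertices, so the decomposition has width 2, which upper-bounds the treewidth. For the lower bound, the 3 vertices {d, f, g} are pairwise adjacent, and any tree decomposition puts a clique entirely inside one bag — forcing width ≥ 2. Therefore the treewidth is 2.

2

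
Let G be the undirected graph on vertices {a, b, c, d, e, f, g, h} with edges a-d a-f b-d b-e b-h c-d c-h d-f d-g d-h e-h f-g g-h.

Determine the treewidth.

2

A width-2 tree decomposition is:
Bags: B1 = {b, d, h}  B2 = {d, g, h}  B3 = {d, f, g}  B4 = {a, d, f}  B5 = {b, e, h}  B6 = {c, d, h}
Tree: B1–B2, B2–B3, B3–B4, B1–B5, B2–B6
The largest bag has 3 vertices, giving width 2; this decomposition certifies tw(G) ≤ 2. Conversely, {a, d, f} is a clique of size 3, and the vertices of any clique must share a bag in every tree decomposition; so some bag has ≥ 3 vertices and tw(G) ≥ 2. The upper and lower bounds meet at 2, so that is the treewidth.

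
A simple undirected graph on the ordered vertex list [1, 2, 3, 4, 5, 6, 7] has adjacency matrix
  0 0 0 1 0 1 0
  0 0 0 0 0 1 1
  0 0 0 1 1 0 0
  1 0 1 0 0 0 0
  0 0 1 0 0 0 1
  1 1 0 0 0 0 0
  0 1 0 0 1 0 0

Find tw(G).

2

A width-2 tree decomposition is:
Bags: B1 = {2, 6, 7}  B2 = {1, 6, 7}  B3 = {1, 4, 7}  B4 = {3, 4, 7}  B5 = {3, 5, 7}
Tree: B1–B2, B2–B3, B3–B4, B4–B5
Each bag holds 3 vertices, so the decomposition has width 2, which upper-bounds the treewidth. Since 7–2–6–1–4–3–5–7 is a cycle in G, G is not acyclic. Forests are exactly the graphs of treewidth ≤ 1, so tw(G) ≥ 2. The upper and lower bounds meet at 2, so that is the treewidth.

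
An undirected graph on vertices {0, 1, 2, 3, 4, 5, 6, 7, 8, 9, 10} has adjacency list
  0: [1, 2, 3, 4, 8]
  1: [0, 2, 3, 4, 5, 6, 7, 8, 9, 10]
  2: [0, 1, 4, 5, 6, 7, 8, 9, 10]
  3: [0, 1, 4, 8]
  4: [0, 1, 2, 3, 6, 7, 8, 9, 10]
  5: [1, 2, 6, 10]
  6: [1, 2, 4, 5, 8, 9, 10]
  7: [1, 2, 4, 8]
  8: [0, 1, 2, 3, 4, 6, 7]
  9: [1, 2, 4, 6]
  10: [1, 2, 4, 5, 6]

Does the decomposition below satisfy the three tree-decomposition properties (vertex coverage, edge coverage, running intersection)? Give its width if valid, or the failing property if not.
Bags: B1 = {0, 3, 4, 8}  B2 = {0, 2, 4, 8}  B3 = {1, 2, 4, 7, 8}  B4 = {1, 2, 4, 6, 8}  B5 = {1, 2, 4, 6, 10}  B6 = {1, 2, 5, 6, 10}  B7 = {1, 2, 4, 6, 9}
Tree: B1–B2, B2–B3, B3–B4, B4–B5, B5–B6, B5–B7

No — edge (1,3) lies in no bag.

A tree decomposition must satisfy three properties: every vertex lies in some bag; for every edge, both endpoints lie together in some bag; and for every vertex, the bags containing it form a connected subtree. Here edge (1,3) lies in no bag, so the decomposition is invalid.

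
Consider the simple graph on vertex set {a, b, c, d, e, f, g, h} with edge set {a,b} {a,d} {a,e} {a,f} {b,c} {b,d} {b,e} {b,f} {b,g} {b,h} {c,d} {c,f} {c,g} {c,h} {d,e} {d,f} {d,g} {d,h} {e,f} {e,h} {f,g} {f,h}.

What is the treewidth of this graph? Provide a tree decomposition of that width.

Treewidth 4.
Bags: B1 = {b, c, d, f, h}  B2 = {b, d, e, f, h}  B3 = {b, c, d, f, g}  B4 = {a, b, d, e, f}
Tree: B1–B2, B1–B3, B2–B4

Every bag has size at most 5, so the width is 5 − 1 = 4 and tw(G) ≤ 4. Conversely, {b, c, d, f, g} is a clique of size 5, and the vertices of any clique must share a bag in every tree decomposition; so some bag has ≥ 5 vertices and tw(G) ≥ 4. The upper and lower bounds meet at 4, so that is the treewidth.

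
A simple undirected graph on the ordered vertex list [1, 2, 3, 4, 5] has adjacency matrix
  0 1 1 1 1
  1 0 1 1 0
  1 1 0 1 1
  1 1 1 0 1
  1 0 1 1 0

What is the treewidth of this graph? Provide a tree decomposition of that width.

The largest bag has 4 vertices, giving width 3; this decomposition certifies tw(G) ≤ 3. Conversely, {1, 2, 3, 4} is a clique of size 4, and the vertices of any clique must share a bag in every tree decomposition; so some bag has ≥ 4 vertices and tw(G) ≥ 3. Combining the bounds, tw(G) = 3.

Treewidth 3.
One such decomposition:
Bags: B1 = {1, 3, 4, 5}  B2 = {1, 2, 3, 4}
Tree: B1–B2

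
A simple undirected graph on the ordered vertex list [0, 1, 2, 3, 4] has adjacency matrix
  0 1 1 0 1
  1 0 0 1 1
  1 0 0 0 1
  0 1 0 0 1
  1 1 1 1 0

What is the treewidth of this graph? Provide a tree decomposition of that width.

Treewidth 2.
One such decomposition:
Bags: B1 = {0, 2, 4}  B2 = {0, 1, 4}  B3 = {1, 3, 4}
Tree: B1–B2, B2–B3

Each bag holds 3 vertices, so the decomposition has width 2, which upper-bounds the treewidth. On the other hand G contains the 3-clique {0, 1, 4}. A clique must lie in a single bag of any decomposition, so no decomposition can have width below 2. Combining the bounds, tw(G) = 2.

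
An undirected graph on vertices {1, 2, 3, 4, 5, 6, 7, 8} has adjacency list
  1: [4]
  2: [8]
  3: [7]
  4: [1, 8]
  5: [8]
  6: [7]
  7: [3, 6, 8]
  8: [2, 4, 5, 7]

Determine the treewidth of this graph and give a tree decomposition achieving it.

Treewidth 1.
Bags: B1 = {4, 8}  B2 = {1, 4}  B3 = {2, 8}  B4 = {5, 8}  B5 = {7, 8}  B6 = {6, 7}  B7 = {3, 7}
Tree: B1–B2, B1–B3, B1–B4, B4–B5, B5–B6, B6–B7

Every bag has size at most 2, so the width is 2 − 1 = 1 and tw(G) ≤ 1. Any graph with an edge has treewidth ≥ 1, and G has the edge 8–4. Hence tw(G) = 1 exactly.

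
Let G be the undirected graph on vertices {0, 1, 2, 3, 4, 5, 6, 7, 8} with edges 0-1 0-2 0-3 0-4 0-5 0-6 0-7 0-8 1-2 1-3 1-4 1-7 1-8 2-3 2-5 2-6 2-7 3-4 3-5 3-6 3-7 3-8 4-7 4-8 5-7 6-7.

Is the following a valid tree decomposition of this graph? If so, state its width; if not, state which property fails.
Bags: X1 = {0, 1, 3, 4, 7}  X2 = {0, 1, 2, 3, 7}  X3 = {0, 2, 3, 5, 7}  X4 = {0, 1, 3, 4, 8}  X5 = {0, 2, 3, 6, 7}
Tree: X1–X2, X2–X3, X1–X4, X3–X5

Yes; width 4.

Checking the three conditions: (i) the bags cover all of {0, 1, 2, 3, 4, 5, 6, 7, 8}; (ii) for each edge, some bag contains both endpoints; (iii) the bags containing any fixed vertex form a subtree. All hold, so the decomposition is valid with width 5 − 1 = 4.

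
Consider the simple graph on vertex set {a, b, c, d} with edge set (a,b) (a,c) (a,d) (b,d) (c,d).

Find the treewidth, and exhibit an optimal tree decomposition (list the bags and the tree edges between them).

Treewidth 2.
Bags: B1 = {a, c, d}  B2 = {a, b, d}
Tree: B1–B2

The largest bag has 3 vertices, giving width 2; this decomposition certifies tw(G) ≤ 2. On the other hand G contains the 3-clique {a, c, d}. A clique must lie in a single bag of any decomposition, so no decomposition can have width below 2. The upper and lower bounds meet at 2, so that is the treewidth.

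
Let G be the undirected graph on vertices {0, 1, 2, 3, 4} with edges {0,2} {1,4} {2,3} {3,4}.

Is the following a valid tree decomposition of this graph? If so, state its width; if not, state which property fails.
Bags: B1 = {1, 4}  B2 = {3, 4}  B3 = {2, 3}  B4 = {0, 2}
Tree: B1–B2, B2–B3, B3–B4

Yes; width 1.

Every vertex of G appears in some bag (union = {0, 1, 2, 3, 4}); every edge is covered by a bag; and for each vertex v the set of bags containing v is connected in the bag tree. The decomposition is therefore valid. The largest bag has 2 vertices, so the width is 1.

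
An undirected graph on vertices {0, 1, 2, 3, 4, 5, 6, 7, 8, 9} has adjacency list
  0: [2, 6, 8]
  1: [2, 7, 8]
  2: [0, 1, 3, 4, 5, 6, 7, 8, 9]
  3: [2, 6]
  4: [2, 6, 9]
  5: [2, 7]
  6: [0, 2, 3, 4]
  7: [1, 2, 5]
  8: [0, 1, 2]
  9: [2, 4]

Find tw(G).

2

A width-2 tree decomposition is:
Bags: B1 = {0, 2, 6}  B2 = {0, 2, 8}  B3 = {2, 4, 6}  B4 = {2, 4, 9}  B5 = {1, 2, 8}  B6 = {2, 3, 6}  B7 = {1, 2, 7}  B8 = {2, 5, 7}
Tree: B1–B2, B1–B3, B3–B4, B2–B5, B3–B6, B5–B7, B7–B8
The largest bag has 3 vertices, giving width 2; this decomposition certifies tw(G) ≤ 2. On the other hand G contains the 3-clique {1, 2, 8}. A clique must lie in a single bag of any decomposition, so no decomposition can have width below 2. Combining the bounds, tw(G) = 2.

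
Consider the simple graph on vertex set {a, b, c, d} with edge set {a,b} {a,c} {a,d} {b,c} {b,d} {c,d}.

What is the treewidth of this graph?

3

A width-3 tree decomposition is:
Bags: B1 = {a, b, c, d}
Tree: (single bag)
A single bag containing all 4 vertices is trivially a valid decomposition of width 3. Conversely, {a, b, c, d} is a clique of size 4, and the vertices of any clique must share a bag in every tree decomposition; so some bag has ≥ 4 vertices and tw(G) ≥ 3. Therefore the treewidth is 3.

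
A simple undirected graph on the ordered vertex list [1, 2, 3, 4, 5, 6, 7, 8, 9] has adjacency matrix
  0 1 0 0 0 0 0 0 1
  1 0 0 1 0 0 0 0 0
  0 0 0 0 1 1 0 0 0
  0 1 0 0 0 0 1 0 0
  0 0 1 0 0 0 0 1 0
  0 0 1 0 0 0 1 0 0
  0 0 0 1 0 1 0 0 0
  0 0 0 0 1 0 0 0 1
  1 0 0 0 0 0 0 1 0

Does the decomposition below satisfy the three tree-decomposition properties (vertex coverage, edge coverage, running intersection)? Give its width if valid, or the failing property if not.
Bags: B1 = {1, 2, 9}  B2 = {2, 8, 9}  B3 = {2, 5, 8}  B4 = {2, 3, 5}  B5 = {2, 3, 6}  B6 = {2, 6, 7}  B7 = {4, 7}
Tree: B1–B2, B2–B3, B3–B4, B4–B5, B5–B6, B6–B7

No — edge (2,4) lies in no bag.

A tree decomposition must satisfy three properties: every vertex lies in some bag; for every edge, both endpoints lie together in some bag; and for every vertex, the bags containing it form a connected subtree. Here edge (2,4) lies in no bag, so the decomposition is invalid.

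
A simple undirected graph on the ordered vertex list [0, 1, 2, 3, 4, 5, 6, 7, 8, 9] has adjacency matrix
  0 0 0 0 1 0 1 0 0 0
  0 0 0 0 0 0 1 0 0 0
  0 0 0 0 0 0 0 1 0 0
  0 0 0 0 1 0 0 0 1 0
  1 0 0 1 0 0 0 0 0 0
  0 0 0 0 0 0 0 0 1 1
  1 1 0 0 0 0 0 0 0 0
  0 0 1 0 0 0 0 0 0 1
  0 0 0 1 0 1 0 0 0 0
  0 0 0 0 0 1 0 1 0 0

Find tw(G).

A width-1 tree decomposition is:
Bags: B1 = {2, 7}  B2 = {7, 9}  B3 = {5, 9}  B4 = {5, 8}  B5 = {3, 8}  B6 = {3, 4}  B7 = {0, 4}  B8 = {0, 6}  B9 = {1, 6}
Tree: B1–B2, B2–B3, B3–B4, B4–B5, B5–B6, B6–B7, B7–B8, B8–B9
Every bag has size at most 2, so the width is 2 − 1 = 1 and tw(G) ≤ 1. Any graph with an edge has treewidth ≥ 1, and G has the edge 2–7. Therefore the treewidth is 1.

1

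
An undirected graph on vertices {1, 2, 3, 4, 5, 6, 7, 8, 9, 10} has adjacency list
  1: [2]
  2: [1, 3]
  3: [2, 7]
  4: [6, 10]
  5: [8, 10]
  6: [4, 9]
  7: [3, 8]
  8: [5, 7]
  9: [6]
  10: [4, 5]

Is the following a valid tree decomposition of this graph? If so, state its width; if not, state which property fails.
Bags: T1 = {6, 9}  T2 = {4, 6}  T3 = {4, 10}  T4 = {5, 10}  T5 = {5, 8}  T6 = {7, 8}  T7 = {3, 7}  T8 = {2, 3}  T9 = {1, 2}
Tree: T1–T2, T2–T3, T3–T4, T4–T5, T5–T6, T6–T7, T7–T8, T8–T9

Yes; width 1.

Checking the three conditions: (i) the bags cover all of {1, 2, 3, 4, 5, 6, 7, 8, 9, 10}; (ii) for each edge, some bag contains both endpoints; (iii) the bags containing any fixed vertex form a subtree. All hold, so the decomposition is valid with width 2 − 1 = 1.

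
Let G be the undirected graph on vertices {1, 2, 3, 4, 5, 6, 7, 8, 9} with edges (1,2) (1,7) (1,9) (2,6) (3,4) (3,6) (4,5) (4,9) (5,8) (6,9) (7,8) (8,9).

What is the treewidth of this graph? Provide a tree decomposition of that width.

Treewidth 3.
One such decomposition:
Bags: B1 = {3, 4, 5, 6}  B2 = {4, 5, 6, 9}  B3 = {5, 6, 8, 9}  B4 = {2, 6, 8, 9}  B5 = {1, 2, 8, 9}  B6 = {1, 2, 7, 8}
Tree: B1–B2, B2–B3, B3–B4, B4–B5, B5–B6

Each bag holds 4 vertices, so the decomposition has width 3, which upper-bounds the treewidth. For the lower bound: the 4 vertex sets {3,4,5}, {6}, {9}, {1,2,7,8} are disjoint, each induces a connected subgraph, and every pair is joined by at least one edge of G. Contracting each set to a single vertex therefore yields K_{4} as a minor, and since treewidth is minor-monotone, tw(G) ≥ tw(K_{4}) = 3. Therefore the treewidth is 3.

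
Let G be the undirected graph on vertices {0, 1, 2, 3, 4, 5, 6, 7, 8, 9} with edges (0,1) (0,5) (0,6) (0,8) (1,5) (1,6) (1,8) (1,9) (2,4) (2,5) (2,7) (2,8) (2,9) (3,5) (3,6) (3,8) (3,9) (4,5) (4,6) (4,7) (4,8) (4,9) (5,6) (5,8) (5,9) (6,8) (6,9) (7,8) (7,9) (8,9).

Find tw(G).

A width-4 tree decomposition is:
Bags: B1 = {1, 5, 6, 8, 9}  B2 = {4, 5, 6, 8, 9}  B3 = {2, 4, 5, 8, 9}  B4 = {0, 1, 5, 6, 8}  B5 = {2, 4, 7, 8, 9}  B6 = {3, 5, 6, 8, 9}
Tree: B1–B2, B2–B3, B1–B4, B3–B5, B1–B6
Each bag holds 5 vertices, so the decomposition has width 4, which upper-bounds the treewidth. For the lower bound, the 5 vertices {2, 4, 5, 8, 9} are pairwise adjacent, and any tree decomposition puts a clique entirely inside one bag — forcing width ≥ 4. Combining the bounds, tw(G) = 4.

4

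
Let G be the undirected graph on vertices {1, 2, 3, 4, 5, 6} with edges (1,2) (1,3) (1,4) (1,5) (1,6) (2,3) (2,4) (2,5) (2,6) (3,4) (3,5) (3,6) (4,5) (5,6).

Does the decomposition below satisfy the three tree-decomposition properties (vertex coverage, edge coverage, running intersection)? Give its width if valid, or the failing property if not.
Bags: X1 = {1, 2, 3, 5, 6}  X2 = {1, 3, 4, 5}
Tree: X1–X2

A tree decomposition must satisfy three properties: every vertex lies in some bag; for every edge, both endpoints lie together in some bag; and for every vertex, the bags containing it form a connected subtree. Here edge (2,4) lies in no bag, so the decomposition is invalid.

No — edge (2,4) lies in no bag.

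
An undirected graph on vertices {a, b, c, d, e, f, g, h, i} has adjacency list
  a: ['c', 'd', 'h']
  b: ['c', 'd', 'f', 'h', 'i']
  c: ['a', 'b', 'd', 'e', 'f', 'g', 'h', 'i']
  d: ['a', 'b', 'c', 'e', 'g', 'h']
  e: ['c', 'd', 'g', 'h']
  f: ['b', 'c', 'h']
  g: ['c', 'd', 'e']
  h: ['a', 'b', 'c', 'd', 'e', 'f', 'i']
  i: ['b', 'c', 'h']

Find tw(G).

A width-3 tree decomposition is:
Bags: B1 = {b, c, d, h}  B2 = {c, d, e, h}  B3 = {c, d, e, g}  B4 = {a, c, d, h}  B5 = {b, c, h, i}  B6 = {b, c, f, h}
Tree: B1–B2, B2–B3, B1–B4, B1–B5, B5–B6
The largest bag has 4 vertices, giving width 3; this decomposition certifies tw(G) ≤ 3. For the lower bound, the 4 vertices {c, d, e, g} are pairwise adjacent, and any tree decomposition puts a clique entirely inside one bag — forcing width ≥ 3. The upper and lower bounds meet at 3, so that is the treewidth.

3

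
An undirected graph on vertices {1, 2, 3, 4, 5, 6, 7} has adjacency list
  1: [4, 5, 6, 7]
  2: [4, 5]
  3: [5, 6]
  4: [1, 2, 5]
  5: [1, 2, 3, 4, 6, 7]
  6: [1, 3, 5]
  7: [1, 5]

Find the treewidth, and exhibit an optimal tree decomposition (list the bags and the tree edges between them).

Treewidth 2.
One optimal decomposition is:
Bags: B1 = {1, 5, 6}  B2 = {3, 5, 6}  B3 = {1, 5, 7}  B4 = {1, 4, 5}  B5 = {2, 4, 5}
Tree: B1–B2, B1–B3, B1–B4, B4–B5

Each bag holds 3 vertices, so the decomposition has width 2, which upper-bounds the treewidth. On the other hand G contains the 3-clique {1, 4, 5}. A clique must lie in a single bag of any decomposition, so no decomposition can have width below 2. Combining the bounds, tw(G) = 2.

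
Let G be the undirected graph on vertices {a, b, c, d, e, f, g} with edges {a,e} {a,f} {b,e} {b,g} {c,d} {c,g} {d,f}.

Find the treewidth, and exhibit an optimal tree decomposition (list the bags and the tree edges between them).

Treewidth 2.
One such decomposition:
Bags: B1 = {a, b, e}  B2 = {a, b, g}  B3 = {a, c, g}  B4 = {a, c, d}  B5 = {a, d, f}
Tree: B1–B2, B2–B3, B3–B4, B4–B5

Every bag has size at most 3, so the width is 3 − 1 = 2 and tw(G) ≤ 2. The edges a–e–b–g–c–d–f–a form a cycle, so G is not a tree and its treewidth is at least 2. Hence tw(G) = 2 exactly.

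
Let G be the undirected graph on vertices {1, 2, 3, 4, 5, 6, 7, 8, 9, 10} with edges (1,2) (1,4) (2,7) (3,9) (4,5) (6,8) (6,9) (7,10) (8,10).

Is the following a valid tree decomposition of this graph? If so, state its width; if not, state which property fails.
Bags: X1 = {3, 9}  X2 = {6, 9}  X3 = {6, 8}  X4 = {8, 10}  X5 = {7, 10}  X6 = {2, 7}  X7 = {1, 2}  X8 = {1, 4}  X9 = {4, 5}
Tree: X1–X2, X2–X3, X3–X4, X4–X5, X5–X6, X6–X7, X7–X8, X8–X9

Yes; width 1.

Vertex coverage: the bags together contain {1, 2, 3, 4, 5, 6, 7, 8, 9, 10}, the full vertex set. Edge coverage: each edge of G has both endpoints in at least one bag. Running intersection: for every vertex, the bags containing it form a connected subtree. All three properties hold, so this is a valid tree decomposition of width max|bag| − 1 = 1, and hence tw(G) ≤ 1.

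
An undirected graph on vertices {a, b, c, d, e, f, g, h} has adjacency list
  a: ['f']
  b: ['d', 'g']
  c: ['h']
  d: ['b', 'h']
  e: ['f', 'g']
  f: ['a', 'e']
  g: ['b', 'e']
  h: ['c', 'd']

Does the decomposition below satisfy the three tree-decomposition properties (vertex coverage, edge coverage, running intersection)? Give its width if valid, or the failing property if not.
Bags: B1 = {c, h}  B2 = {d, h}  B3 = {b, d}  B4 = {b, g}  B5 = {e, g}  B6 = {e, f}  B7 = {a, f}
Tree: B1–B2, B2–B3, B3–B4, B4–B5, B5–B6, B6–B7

Yes; width 1.

Every vertex of G appears in some bag (union = {a, b, c, d, e, f, g, h}); every edge is covered by a bag; and for each vertex v the set of bags containing v is connected in the bag tree. The decomposition is therefore valid. The largest bag has 2 vertices, so the width is 1.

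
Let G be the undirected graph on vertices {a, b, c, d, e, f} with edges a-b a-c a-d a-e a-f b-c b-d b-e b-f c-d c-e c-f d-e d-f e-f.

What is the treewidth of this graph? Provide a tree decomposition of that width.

Treewidth 5.
One such decomposition:
Bags: B1 = {a, b, c, d, e, f}
Tree: (single bag)

A single bag containing all 6 vertices is trivially a valid decomposition of width 5. Conversely, {a, b, c, d, e, f} is a clique of size 6, and the vertices of any clique must share a bag in every tree decomposition; so some bag has ≥ 6 vertices and tw(G) ≥ 5. Combining the bounds, tw(G) = 5.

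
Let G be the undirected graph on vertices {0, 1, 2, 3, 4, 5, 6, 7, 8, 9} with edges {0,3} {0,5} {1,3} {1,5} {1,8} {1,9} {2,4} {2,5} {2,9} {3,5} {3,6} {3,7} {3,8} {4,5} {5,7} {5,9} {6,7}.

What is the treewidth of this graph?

A width-2 tree decomposition is:
Bags: B1 = {1, 3, 5}  B2 = {0, 3, 5}  B3 = {1, 3, 8}  B4 = {1, 5, 9}  B5 = {3, 5, 7}  B6 = {2, 5, 9}  B7 = {2, 4, 5}  B8 = {3, 6, 7}
Tree: B1–B2, B1–B3, B1–B4, B2–B5, B4–B6, B6–B7, B5–B8
Every bag has size at most 3, so the width is 3 − 1 = 2 and tw(G) ≤ 2. On the other hand G contains the 3-clique {1, 3, 8}. A clique must lie in a single bag of any decomposition, so no decomposition can have width below 2. The upper and lower bounds meet at 2, so that is the treewidth.

2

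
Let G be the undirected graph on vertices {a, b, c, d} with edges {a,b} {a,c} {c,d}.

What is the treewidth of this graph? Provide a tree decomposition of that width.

Treewidth 1.
One such decomposition:
Bags: B1 = {a, b}  B2 = {a, c}  B3 = {c, d}
Tree: B1–B2, B2–B3

Each bag holds 2 vertices, so the decomposition has width 1, which upper-bounds the treewidth. Any graph with an edge has treewidth ≥ 1, and G has the edge b–a. Combining the bounds, tw(G) = 1.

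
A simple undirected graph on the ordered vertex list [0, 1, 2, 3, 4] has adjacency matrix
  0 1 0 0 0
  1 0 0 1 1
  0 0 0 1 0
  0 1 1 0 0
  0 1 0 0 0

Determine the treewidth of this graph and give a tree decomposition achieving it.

The largest bag has 2 vertices, giving width 1; this decomposition certifies tw(G) ≤ 1. Any graph with an edge has treewidth ≥ 1, and G has the edge 1–3. Combining the bounds, tw(G) = 1.

Treewidth 1.
One optimal decomposition is:
Bags: B1 = {1, 3}  B2 = {1, 4}  B3 = {2, 3}  B4 = {0, 1}
Tree: B1–B2, B1–B3, B2–B4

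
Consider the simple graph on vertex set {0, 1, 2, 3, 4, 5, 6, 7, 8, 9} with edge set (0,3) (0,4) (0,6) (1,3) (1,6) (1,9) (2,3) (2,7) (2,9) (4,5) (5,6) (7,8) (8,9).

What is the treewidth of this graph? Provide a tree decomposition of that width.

Treewidth 2.
One such decomposition:
Bags: B1 = {0, 4, 5}  B2 = {0, 5, 6}  B3 = {0, 3, 6}  B4 = {1, 3, 6}  B5 = {1, 2, 3}  B6 = {1, 2, 9}  B7 = {2, 7, 9}  B8 = {7, 8, 9}
Tree: B1–B2, B2–B3, B3–B4, B4–B5, B5–B6, B6–B7, B7–B8

The largest bag has 3 vertices, giving width 2; this decomposition certifies tw(G) ≤ 2. For the lower bound, G contains the cycle 4–5–6–0–4, so G is not a forest; only forests have treewidth ≤ 1, hence tw(G) ≥ 2. Combining the bounds, tw(G) = 2.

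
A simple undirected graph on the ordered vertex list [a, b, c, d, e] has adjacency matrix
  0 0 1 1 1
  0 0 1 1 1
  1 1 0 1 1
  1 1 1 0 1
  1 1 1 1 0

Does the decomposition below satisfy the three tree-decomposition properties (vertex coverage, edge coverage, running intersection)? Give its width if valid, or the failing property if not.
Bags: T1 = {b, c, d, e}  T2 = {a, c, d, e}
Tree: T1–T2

Vertex coverage: the bags together contain {a, b, c, d, e}, the full vertex set. Edge coverage: each edge of G has both endpoints in at least one bag. Running intersection: for every vertex, the bags containing it form a connected subtree. All three properties hold, so this is a valid tree decomposition of width max|bag| − 1 = 3, and hence tw(G) ≤ 3.

Yes; width 3.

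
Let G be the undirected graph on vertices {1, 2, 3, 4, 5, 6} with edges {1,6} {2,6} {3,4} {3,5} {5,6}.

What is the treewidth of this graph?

1

A width-1 tree decomposition is:
Bags: B1 = {1, 6}  B2 = {2, 6}  B3 = {5, 6}  B4 = {3, 5}  B5 = {3, 4}
Tree: B1–B2, B2–B3, B3–B4, B4–B5
Every bag has size at most 2, so the width is 2 − 1 = 1 and tw(G) ≤ 1. Any graph with an edge has treewidth ≥ 1, and G has the edge 6–1. The upper and lower bounds meet at 1, so that is the treewidth.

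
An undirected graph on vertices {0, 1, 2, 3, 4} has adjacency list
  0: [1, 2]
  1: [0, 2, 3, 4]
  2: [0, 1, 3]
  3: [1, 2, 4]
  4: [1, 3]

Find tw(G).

2

A width-2 tree decomposition is:
Bags: B1 = {1, 2, 3}  B2 = {0, 1, 2}  B3 = {1, 3, 4}
Tree: B1–B2, B1–B3
Every bag has size at most 3, so the width is 3 − 1 = 2 and tw(G) ≤ 2. For the lower bound, the 3 vertices {0, 1, 2} are pairwise adjacent, and any tree decomposition puts a clique entirely inside one bag — forcing width ≥ 2. The upper and lower bounds meet at 2, so that is the treewidth.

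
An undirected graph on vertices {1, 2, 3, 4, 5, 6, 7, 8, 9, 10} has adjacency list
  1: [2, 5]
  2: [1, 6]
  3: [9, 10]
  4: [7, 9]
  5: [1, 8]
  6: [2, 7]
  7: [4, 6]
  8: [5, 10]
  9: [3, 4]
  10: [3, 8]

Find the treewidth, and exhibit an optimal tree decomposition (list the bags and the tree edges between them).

Treewidth 2.
Bags: B1 = {1, 2, 5}  B2 = {2, 5, 6}  B3 = {5, 6, 7}  B4 = {4, 5, 7}  B5 = {4, 5, 9}  B6 = {3, 5, 9}  B7 = {3, 5, 10}  B8 = {5, 8, 10}
Tree: B1–B2, B2–B3, B3–B4, B4–B5, B5–B6, B6–B7, B7–B8

The largest bag has 3 vertices, giving width 2; this decomposition certifies tw(G) ≤ 2. The edges 5–1–2–6–7–4–9–3–10–8–5 form a cycle, so G is not a tree and its treewidth is at least 2. Combining the bounds, tw(G) = 2.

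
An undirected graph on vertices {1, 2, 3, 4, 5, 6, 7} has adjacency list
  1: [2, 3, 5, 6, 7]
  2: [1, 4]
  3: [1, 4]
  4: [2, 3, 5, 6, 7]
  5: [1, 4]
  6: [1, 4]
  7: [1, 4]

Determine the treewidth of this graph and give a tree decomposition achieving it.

Each bag holds 3 vertices, so the decomposition has width 2, which upper-bounds the treewidth. For the lower bound, G contains the cycle 4–3–1–6–4, so G is not a forest; only forests have treewidth ≤ 1, hence tw(G) ≥ 2. Combining the bounds, tw(G) = 2.

Treewidth 2.
One such decomposition:
Bags: B1 = {1, 3, 4}  B2 = {1, 4, 6}  B3 = {1, 4, 7}  B4 = {1, 2, 4}  B5 = {1, 4, 5}
Tree: B1–B2, B2–B3, B3–B4, B4–B5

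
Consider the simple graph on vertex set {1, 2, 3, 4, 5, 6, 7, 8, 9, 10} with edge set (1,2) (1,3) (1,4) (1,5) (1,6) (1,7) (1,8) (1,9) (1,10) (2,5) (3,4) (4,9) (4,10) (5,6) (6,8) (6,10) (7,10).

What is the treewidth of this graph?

A width-2 tree decomposition is:
Bags: B1 = {1, 4, 10}  B2 = {1, 6, 10}  B3 = {1, 6, 8}  B4 = {1, 5, 6}  B5 = {1, 4, 9}  B6 = {1, 7, 10}  B7 = {1, 3, 4}  B8 = {1, 2, 5}
Tree: B1–B2, B2–B3, B3–B4, B1–B5, B1–B6, B5–B7, B4–B8
Each bag holds 3 vertices, so the decomposition has width 2, which upper-bounds the treewidth. On the other hand G contains the 3-clique {1, 2, 5}. A clique must lie in a single bag of any decomposition, so no decomposition can have width below 2. Hence tw(G) = 2 exactly.

2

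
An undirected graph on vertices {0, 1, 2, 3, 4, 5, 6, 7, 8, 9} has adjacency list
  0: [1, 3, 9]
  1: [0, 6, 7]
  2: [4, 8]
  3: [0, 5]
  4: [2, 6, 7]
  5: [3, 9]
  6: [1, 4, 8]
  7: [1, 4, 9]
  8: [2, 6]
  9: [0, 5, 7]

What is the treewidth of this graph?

A width-2 tree decomposition is:
Bags: B1 = {2, 6, 8}  B2 = {2, 4, 6}  B3 = {1, 4, 6}  B4 = {1, 4, 7}  B5 = {0, 1, 7}  B6 = {0, 7, 9}  B7 = {0, 3, 9}  B8 = {3, 5, 9}
Tree: B1–B2, B2–B3, B3–B4, B4–B5, B5–B6, B6–B7, B7–B8
Each bag holds 3 vertices, so the decomposition has width 2, which upper-bounds the treewidth. The edges 8–2–4–6–8 form a cycle, so G is not a tree and its treewidth is at least 2. The upper and lower bounds meet at 2, so that is the treewidth.

2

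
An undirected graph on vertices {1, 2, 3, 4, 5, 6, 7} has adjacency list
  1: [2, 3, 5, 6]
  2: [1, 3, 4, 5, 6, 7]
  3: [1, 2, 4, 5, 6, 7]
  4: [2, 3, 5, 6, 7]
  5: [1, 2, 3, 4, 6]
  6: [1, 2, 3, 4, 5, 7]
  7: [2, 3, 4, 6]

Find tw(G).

A width-4 tree decomposition is:
Bags: B1 = {1, 2, 3, 5, 6}  B2 = {2, 3, 4, 5, 6}  B3 = {2, 3, 4, 6, 7}
Tree: B1–B2, B2–B3
Each bag holds 5 vertices, so the decomposition has width 4, which upper-bounds the treewidth. For the lower bound, the 5 vertices {1, 2, 3, 5, 6} are pairwise adjacent, and any tree decomposition puts a clique entirely inside one bag — forcing width ≥ 4. Combining the bounds, tw(G) = 4.

4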